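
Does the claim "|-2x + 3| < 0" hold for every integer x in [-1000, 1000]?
The claim fails at x = 0:
x = 0: LHS = |-2·0 + 3| = |3| = 3; 3 < 0 — FAILS

Because a single integer refutes it, the statement is false.

Answer: False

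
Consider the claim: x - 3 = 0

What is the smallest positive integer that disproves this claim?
Testing positive integers:
x = 1: LHS = 1 - 3 = -2; -2 = 0 — FAILS  ← smallest positive counterexample

Answer: x = 1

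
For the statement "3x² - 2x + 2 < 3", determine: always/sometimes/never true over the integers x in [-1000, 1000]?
Holds at x = 0: LHS = 3·0² - 2·0 + 2 = 2; 2 < 3 — holds
Fails at x = 1: LHS = 3·1² - 2·1 + 2 = 3; 3 < 3 — FAILS
It is satisfied by some integers in the range but not all.

Answer: Sometimes true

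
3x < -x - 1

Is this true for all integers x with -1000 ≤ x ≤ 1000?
The claim fails at x = 0:
x = 0: LHS = 3·0 = 0, RHS = -0 - 1 = -1; 0 < -1 — FAILS

Because a single integer refutes it, the statement is false.

Answer: False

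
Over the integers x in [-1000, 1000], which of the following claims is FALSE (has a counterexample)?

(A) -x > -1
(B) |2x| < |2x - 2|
(A) x = 1: -1 > -1 — FAILS
(B) x = 1: LHS = |2·1| = |2| = 2, RHS = |2·1 - 2| = |0| = 0; 2 < 0 — FAILS

Answer: Both A and B are false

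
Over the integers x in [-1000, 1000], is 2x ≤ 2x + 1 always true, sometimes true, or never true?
Over all integers in [-1000, 1000], LHS − RHS is largest at x = 0, where it equals -1:
x = 0: LHS = 2·0 = 0, RHS = 2·0 + 1 = 1; 0 ≤ 1 — holds
At the ends of the range:
x = -1000: LHS = 2·(-1000) = -2000, RHS = 2·(-1000) + 1 = -1999; -2000 ≤ -1999 — holds
x = 1000: LHS = 2·1000 = 2000, RHS = 2·1000 + 1 = 2001; 2000 ≤ 2001 — holds
Hence LHS − RHS is never positive, i.e. LHS ≤ RHS throughout, so the relation holds for every integer in [-1000, 1000].

No counterexample exists.

Answer: Always true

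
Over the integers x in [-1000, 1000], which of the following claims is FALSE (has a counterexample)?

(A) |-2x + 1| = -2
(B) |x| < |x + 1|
(A) x = 0: LHS = |-2·0 + 1| = |1| = 1; 1 = -2 — FAILS
(B) x = -1: LHS = |-1| = 1, RHS = |(-1) + 1| = |0| = 0; 1 < 0 — FAILS

Answer: Both A and B are false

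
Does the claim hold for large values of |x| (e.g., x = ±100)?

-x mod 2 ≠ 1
x = 100: LHS = (-100) mod 2 = 0; 0 ≠ 1 — holds
x = -100: LHS = (-(-100)) mod 2 = 100 mod 2 = 0; 0 ≠ 1 — holds

Answer: Yes, holds for both x = 100 and x = -100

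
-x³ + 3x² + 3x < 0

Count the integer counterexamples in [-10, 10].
Counterexamples in [-10, 10]: {-10, -9, -8, -7, -6, -5, -4, -3, -2, -1, 0, 1, 2, 3}.

Counting them gives 14 values.

Answer: 14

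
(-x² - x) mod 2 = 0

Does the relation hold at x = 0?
x = 0: LHS = (-0² - 0) mod 2 = 0 mod 2 = 0; 0 = 0 — holds

The relation is satisfied at x = 0.

Answer: Yes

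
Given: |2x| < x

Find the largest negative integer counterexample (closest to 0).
Testing negative integers from -1 downward:
x = -1: LHS = |2·(-1)| = |-2| = 2; 2 < -1 — FAILS  ← closest negative counterexample to 0

Answer: x = -1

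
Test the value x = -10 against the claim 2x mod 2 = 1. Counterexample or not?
Substitute x = -10 into the relation:
x = -10: LHS = (2·(-10)) mod 2 = (-20) mod 2 = 0; 0 = 1 — FAILS

Since the claim fails at x = -10, this value is a counterexample.

Answer: Yes, x = -10 is a counterexample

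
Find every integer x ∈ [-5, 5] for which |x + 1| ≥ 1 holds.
Holds for: {-5, -4, -3, -2, 0, 1, 2, 3, 4, 5}
Fails for: {-1}

Answer: {-5, -4, -3, -2, 0, 1, 2, 3, 4, 5}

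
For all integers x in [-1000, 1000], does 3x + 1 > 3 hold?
The claim fails at x = 0:
x = 0: LHS = 3·0 + 1 = 1; 1 > 3 — FAILS

Because a single integer refutes it, the statement is false.

Answer: False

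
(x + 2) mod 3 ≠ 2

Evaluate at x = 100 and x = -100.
x = 100: LHS = (100 + 2) mod 3 = 102 mod 3 = 0; 0 ≠ 2 — holds
x = -100: LHS = ((-100) + 2) mod 3 = (-98) mod 3 = 1; 1 ≠ 2 — holds

Answer: Yes, holds for both x = 100 and x = -100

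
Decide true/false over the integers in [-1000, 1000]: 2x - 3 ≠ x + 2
The claim fails at x = 5:
x = 5: LHS = 2·5 - 3 = 7, RHS = 5 + 2 = 7; 7 ≠ 7 — FAILS

Because a single integer refutes it, the statement is false.

Answer: False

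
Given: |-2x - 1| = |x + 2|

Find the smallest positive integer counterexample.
Testing positive integers:
x = 1: LHS = |-2·1 - 1| = |-3| = 3, RHS = |1 + 2| = |3| = 3; 3 = 3 — holds
x = 2: LHS = |-2·2 - 1| = |-5| = 5, RHS = |2 + 2| = |4| = 4; 5 = 4 — FAILS  ← smallest positive counterexample

Answer: x = 2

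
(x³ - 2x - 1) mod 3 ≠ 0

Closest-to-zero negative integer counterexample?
Testing negative integers from -1 downward:
x = -1: LHS = ((-1)³ - 2·(-1) - 1) mod 3 = 0 mod 3 = 0; 0 ≠ 0 — FAILS  ← closest negative counterexample to 0

Answer: x = -1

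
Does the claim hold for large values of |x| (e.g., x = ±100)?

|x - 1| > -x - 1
x = 100: LHS = |100 - 1| = |99| = 99, RHS = -100 - 1 = -101; 99 > -101 — holds
x = -100: LHS = |(-100) - 1| = |-101| = 101, RHS = -(-100) - 1 = 99; 101 > 99 — holds

Answer: Yes, holds for both x = 100 and x = -100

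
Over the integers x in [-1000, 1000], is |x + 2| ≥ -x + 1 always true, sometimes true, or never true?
Holds at x = 0: LHS = |0 + 2| = |2| = 2, RHS = -0 + 1 = 1; 2 ≥ 1 — holds
Fails at x = -1: LHS = |(-1) + 2| = |1| = 1, RHS = -(-1) + 1 = 2; 1 ≥ 2 — FAILS
It is satisfied by some integers in the range but not all.

Answer: Sometimes true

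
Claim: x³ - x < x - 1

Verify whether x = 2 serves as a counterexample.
Substitute x = 2 into the relation:
x = 2: LHS = 2³ - 2 = 6, RHS = 2 - 1 = 1; 6 < 1 — FAILS

Since the claim fails at x = 2, this value is a counterexample.

Answer: Yes, x = 2 is a counterexample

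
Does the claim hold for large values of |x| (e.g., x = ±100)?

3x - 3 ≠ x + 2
x = 100: LHS = 3·100 - 3 = 297, RHS = 100 + 2 = 102; 297 ≠ 102 — holds
x = -100: LHS = 3·(-100) - 3 = -303, RHS = (-100) + 2 = -98; -303 ≠ -98 — holds

Answer: Yes, holds for both x = 100 and x = -100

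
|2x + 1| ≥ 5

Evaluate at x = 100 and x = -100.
x = 100: LHS = |2·100 + 1| = |201| = 201; 201 ≥ 5 — holds
x = -100: LHS = |2·(-100) + 1| = |-199| = 199; 199 ≥ 5 — holds

Answer: Yes, holds for both x = 100 and x = -100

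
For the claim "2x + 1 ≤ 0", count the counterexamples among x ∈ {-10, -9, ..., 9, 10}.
Counterexamples in [-10, 10]: {0, 1, 2, 3, 4, 5, 6, 7, 8, 9, 10}.

Counting them gives 11 values.

Answer: 11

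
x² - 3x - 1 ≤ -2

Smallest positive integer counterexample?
Testing positive integers:
x = 1: LHS = 1² - 3·1 - 1 = -3; -3 ≤ -2 — holds
x = 2: LHS = 2² - 3·2 - 1 = -3; -3 ≤ -2 — holds
x = 3: LHS = 3² - 3·3 - 1 = -1; -1 ≤ -2 — FAILS  ← smallest positive counterexample

Answer: x = 3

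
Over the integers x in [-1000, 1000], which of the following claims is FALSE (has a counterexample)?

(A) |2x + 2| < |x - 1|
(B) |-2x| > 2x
(A) x = 0: LHS = |2·0 + 2| = |2| = 2, RHS = |0 - 1| = |-1| = 1; 2 < 1 — FAILS
(B) x = 0: LHS = |-2·0| = |0| = 0, RHS = 2·0 = 0; 0 > 0 — FAILS

Answer: Both A and B are false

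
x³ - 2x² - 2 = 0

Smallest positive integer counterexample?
Testing positive integers:
x = 1: LHS = 1³ - 2·1² - 2 = -3; -3 = 0 — FAILS  ← smallest positive counterexample

Answer: x = 1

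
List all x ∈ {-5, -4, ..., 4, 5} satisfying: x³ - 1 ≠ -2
Holds for: {-5, -4, -3, -2, 0, 1, 2, 3, 4, 5}
Fails for: {-1}

Answer: {-5, -4, -3, -2, 0, 1, 2, 3, 4, 5}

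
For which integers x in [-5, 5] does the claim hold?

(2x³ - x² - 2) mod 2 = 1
Holds for: {-5, -3, -1, 1, 3, 5}
Fails for: {-4, -2, 0, 2, 4}

Answer: {-5, -3, -1, 1, 3, 5}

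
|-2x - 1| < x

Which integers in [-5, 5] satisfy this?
Over all integers in [-5, 5], LHS − RHS is smallest at x = 0, where it equals 1:
x = 0: LHS = |-2·0 - 1| = |-1| = 1; 1 < 0 — FAILS
At the ends of the range:
x = -5: LHS = |-2·(-5) - 1| = |9| = 9; 9 < -5 — FAILS
x = 5: LHS = |-2·5 - 1| = |-11| = 11; 11 < 5 — FAILS
Hence LHS − RHS is never negative, i.e. LHS ≥ RHS throughout, so the claimed relation (<) fails for every integer in [-5, 5].

Answer: None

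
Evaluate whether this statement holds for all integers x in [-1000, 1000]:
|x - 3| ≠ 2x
The claim fails at x = 1:
x = 1: LHS = |1 - 3| = |-2| = 2, RHS = 2·1 = 2; 2 ≠ 2 — FAILS

Because a single integer refutes it, the statement is false.

Answer: False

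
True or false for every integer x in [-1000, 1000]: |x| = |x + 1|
The claim fails at x = 0:
x = 0: LHS = |0| = 0, RHS = |0 + 1| = |1| = 1; 0 = 1 — FAILS

Because a single integer refutes it, the statement is false.

Answer: False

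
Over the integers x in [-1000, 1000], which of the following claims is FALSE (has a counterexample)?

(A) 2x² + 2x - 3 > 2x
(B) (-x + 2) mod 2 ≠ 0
(A) x = 0: LHS = 2·0² + 2·0 - 3 = -3, RHS = 2·0 = 0; -3 > 0 — FAILS
(B) x = 0: LHS = (-0 + 2) mod 2 = 2 mod 2 = 0; 0 ≠ 0 — FAILS

Answer: Both A and B are false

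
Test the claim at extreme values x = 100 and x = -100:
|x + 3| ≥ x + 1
x = 100: LHS = |100 + 3| = |103| = 103, RHS = 100 + 1 = 101; 103 ≥ 101 — holds
x = -100: LHS = |(-100) + 3| = |-97| = 97, RHS = (-100) + 1 = -99; 97 ≥ -99 — holds

Answer: Yes, holds for both x = 100 and x = -100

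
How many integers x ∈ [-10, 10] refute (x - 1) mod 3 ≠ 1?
Counterexamples in [-10, 10]: {-10, -7, -4, -1, 2, 5, 8}.

Counting them gives 7 values.

Answer: 7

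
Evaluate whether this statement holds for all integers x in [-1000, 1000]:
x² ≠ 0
The claim fails at x = 0:
x = 0: LHS = 0² = 0; 0 ≠ 0 — FAILS

Because a single integer refutes it, the statement is false.

Answer: False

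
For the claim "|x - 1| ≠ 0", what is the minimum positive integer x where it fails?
Testing positive integers:
x = 1: LHS = |1 - 1| = |0| = 0; 0 ≠ 0 — FAILS  ← smallest positive counterexample

Answer: x = 1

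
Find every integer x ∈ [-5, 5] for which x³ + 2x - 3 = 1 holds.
Track d = LHS − RHS over the integers in [-5, 5]. Equality would need d = 0, but d changes sign only between consecutive integers, jumping over 0:
x = 1: LHS = 1³ + 2·1 - 3 = 0; 0 = 1 — FAILS  (d = -1)
x = 2: LHS = 2³ + 2·2 - 3 = 9; 9 = 1 — FAILS  (d = 8)
Away from these crossings d keeps a constant sign, and checking every integer in [-5, 5] confirms d ≠ 0 throughout. Hence the two sides are never equal, so the claimed relation (=) fails for every integer in [-5, 5].

Answer: None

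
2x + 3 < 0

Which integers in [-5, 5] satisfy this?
Holds for: {-5, -4, -3, -2}
Fails for: {-1, 0, 1, 2, 3, 4, 5}

Answer: {-5, -4, -3, -2}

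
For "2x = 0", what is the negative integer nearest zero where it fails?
Testing negative integers from -1 downward:
x = -1: LHS = 2·(-1) = -2; -2 = 0 — FAILS  ← closest negative counterexample to 0

Answer: x = -1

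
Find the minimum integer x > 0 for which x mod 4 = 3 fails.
Testing positive integers:
x = 1: LHS = 1 mod 4 = 1; 1 = 3 — FAILS  ← smallest positive counterexample

Answer: x = 1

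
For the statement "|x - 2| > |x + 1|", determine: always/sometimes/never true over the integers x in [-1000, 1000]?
Holds at x = 0: LHS = |0 - 2| = |-2| = 2, RHS = |0 + 1| = |1| = 1; 2 > 1 — holds
Fails at x = 1: LHS = |1 - 2| = |-1| = 1, RHS = |1 + 1| = |2| = 2; 1 > 2 — FAILS
It is satisfied by some integers in the range but not all.

Answer: Sometimes true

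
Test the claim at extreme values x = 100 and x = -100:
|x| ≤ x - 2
x = 100: LHS = |100| = 100, RHS = 100 - 2 = 98; 100 ≤ 98 — FAILS
x = -100: LHS = |-100| = 100, RHS = (-100) - 2 = -102; 100 ≤ -102 — FAILS

Answer: No, fails for both x = 100 and x = -100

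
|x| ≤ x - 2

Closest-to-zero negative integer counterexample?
Testing negative integers from -1 downward:
x = -1: LHS = |-1| = 1, RHS = (-1) - 2 = -3; 1 ≤ -3 — FAILS  ← closest negative counterexample to 0

Answer: x = -1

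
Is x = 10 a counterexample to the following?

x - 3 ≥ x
Substitute x = 10 into the relation:
x = 10: LHS = 10 - 3 = 7; 7 ≥ 10 — FAILS

Since the claim fails at x = 10, this value is a counterexample.

Answer: Yes, x = 10 is a counterexample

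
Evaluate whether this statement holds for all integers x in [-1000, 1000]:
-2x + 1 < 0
The claim fails at x = 0:
x = 0: LHS = -2·0 + 1 = 1; 1 < 0 — FAILS

Because a single integer refutes it, the statement is false.

Answer: False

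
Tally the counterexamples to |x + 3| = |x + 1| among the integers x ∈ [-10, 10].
Counterexamples in [-10, 10]: {-10, -9, -8, -7, -6, -5, -4, -3, -1, 0, 1, 2, 3, 4, 5, 6, 7, 8, 9, 10}.

Counting them gives 20 values.

Answer: 20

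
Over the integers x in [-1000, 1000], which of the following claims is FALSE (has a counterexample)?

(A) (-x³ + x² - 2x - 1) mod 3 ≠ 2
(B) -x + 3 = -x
(A) x = 0: LHS = (-0³ + 0² - 2·0 - 1) mod 3 = (-1) mod 3 = 2; 2 ≠ 2 — FAILS
(B) x = 0: LHS = -0 + 3 = 3, RHS = -0 = 0; 3 = 0 — FAILS

Answer: Both A and B are false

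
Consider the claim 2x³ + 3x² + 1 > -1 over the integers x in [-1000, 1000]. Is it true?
The claim fails at x = -2:
x = -2: LHS = 2·(-2)³ + 3·(-2)² + 1 = -3; -3 > -1 — FAILS

Because a single integer refutes it, the statement is false.

Answer: False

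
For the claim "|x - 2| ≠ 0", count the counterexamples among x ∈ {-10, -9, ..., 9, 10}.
Counterexamples in [-10, 10]: {2}.

Counting them gives 1 values.

Answer: 1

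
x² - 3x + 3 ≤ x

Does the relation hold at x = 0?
x = 0: LHS = 0² - 3·0 + 3 = 3; 3 ≤ 0 — FAILS

The relation fails at x = 0, so x = 0 is a counterexample.

Answer: No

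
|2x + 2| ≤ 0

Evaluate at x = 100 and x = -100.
x = 100: LHS = |2·100 + 2| = |202| = 202; 202 ≤ 0 — FAILS
x = -100: LHS = |2·(-100) + 2| = |-198| = 198; 198 ≤ 0 — FAILS

Answer: No, fails for both x = 100 and x = -100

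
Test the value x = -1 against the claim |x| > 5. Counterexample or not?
Substitute x = -1 into the relation:
x = -1: LHS = |-1| = 1; 1 > 5 — FAILS

Since the claim fails at x = -1, this value is a counterexample.

Answer: Yes, x = -1 is a counterexample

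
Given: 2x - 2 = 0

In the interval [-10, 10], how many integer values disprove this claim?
Counterexamples in [-10, 10]: {-10, -9, -8, -7, -6, -5, -4, -3, -2, -1, 0, 2, 3, 4, 5, 6, 7, 8, 9, 10}.

Counting them gives 20 values.

Answer: 20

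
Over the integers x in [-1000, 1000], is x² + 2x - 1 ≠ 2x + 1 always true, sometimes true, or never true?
Track d = LHS − RHS over the integers in [-1000, 1000]. Equality would need d = 0, but d changes sign only between consecutive integers, jumping over 0:
x = -2: LHS = (-2)² + 2·(-2) - 1 = -1, RHS = 2·(-2) + 1 = -3; -1 ≠ -3 — holds  (d = 2)
x = -1: LHS = (-1)² + 2·(-1) - 1 = -2, RHS = 2·(-1) + 1 = -1; -2 ≠ -1 — holds  (d = -1)
x = 1: LHS = 1² + 2·1 - 1 = 2, RHS = 2·1 + 1 = 3; 2 ≠ 3 — holds  (d = -1)
x = 2: LHS = 2² + 2·2 - 1 = 7, RHS = 2·2 + 1 = 5; 7 ≠ 5 — holds  (d = 2)
Away from these crossings d keeps a constant sign, and checking every integer in [-1000, 1000] confirms d ≠ 0 throughout. Hence the two sides are never equal, so the relation holds for every integer in [-1000, 1000].

No counterexample exists.

Answer: Always true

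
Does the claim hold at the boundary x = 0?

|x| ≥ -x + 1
x = 0: LHS = |0| = 0, RHS = -0 + 1 = 1; 0 ≥ 1 — FAILS

The relation fails at x = 0, so x = 0 is a counterexample.

Answer: No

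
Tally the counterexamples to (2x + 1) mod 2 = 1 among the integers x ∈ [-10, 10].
For a polynomial with integer coefficients, its value mod 2 depends only on x mod 2, so it suffices to check one representative of each residue class, x = 0, 1:
x = 0: LHS = (2·0 + 1) mod 2 = 1 mod 2 = 1; 1 = 1 — holds
x = 1: LHS = (2·1 + 1) mod 2 = 3 mod 2 = 1; 1 = 1 — holds
The relation holds in every residue class, so the relation holds for every integer in [-10, 10].

No counterexample appears in that range.

Answer: 0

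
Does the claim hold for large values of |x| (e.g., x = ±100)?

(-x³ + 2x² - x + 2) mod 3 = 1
x = 100: LHS = (-100³ + 2·100² - 100 + 2) mod 3 = (-980098) mod 3 = 2; 2 = 1 — FAILS
x = -100: LHS = (-(-100)³ + 2·(-100)² - (-100) + 2) mod 3 = 1020102 mod 3 = 0; 0 = 1 — FAILS

Answer: No, fails for both x = 100 and x = -100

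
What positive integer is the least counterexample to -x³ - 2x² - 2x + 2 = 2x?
Testing positive integers:
x = 1: LHS = -1³ - 2·1² - 2·1 + 2 = -3, RHS = 2·1 = 2; -3 = 2 — FAILS  ← smallest positive counterexample

Answer: x = 1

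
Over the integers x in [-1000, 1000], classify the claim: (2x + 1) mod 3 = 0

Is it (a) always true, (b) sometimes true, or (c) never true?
Holds at x = 1: LHS = (2·1 + 1) mod 3 = 3 mod 3 = 0; 0 = 0 — holds
Fails at x = 0: LHS = (2·0 + 1) mod 3 = 1 mod 3 = 1; 1 = 0 — FAILS
It is satisfied by some integers in the range but not all.

Answer: Sometimes true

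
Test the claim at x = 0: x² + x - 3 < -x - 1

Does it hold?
x = 0: LHS = 0² + 0 - 3 = -3, RHS = -0 - 1 = -1; -3 < -1 — holds

The relation is satisfied at x = 0.

Answer: Yes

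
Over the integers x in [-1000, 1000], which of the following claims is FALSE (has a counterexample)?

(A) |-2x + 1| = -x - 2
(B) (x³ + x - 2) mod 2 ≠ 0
(A) x = 0: LHS = |-2·0 + 1| = |1| = 1, RHS = -0 - 2 = -2; 1 = -2 — FAILS
(B) x = 0: LHS = (0³ + 0 - 2) mod 2 = (-2) mod 2 = 0; 0 ≠ 0 — FAILS

Answer: Both A and B are false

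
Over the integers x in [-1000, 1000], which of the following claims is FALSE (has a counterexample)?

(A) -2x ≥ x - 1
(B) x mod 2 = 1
(A) x = 1: LHS = -2·1 = -2, RHS = 1 - 1 = 0; -2 ≥ 0 — FAILS
(B) x = 0: LHS = 0 mod 2 = 0; 0 = 1 — FAILS

Answer: Both A and B are false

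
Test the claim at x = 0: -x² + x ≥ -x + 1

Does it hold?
x = 0: LHS = -0² + 0 = 0, RHS = -0 + 1 = 1; 0 ≥ 1 — FAILS

The relation fails at x = 0, so x = 0 is a counterexample.

Answer: No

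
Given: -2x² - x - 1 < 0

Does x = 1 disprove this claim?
Substitute x = 1 into the relation:
x = 1: LHS = -2·1² - 1 - 1 = -4; -4 < 0 — holds

The relation holds at x = 1, so it is not a counterexample.

Answer: No, x = 1 is not a counterexample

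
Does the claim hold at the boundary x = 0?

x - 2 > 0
x = 0: LHS = 0 - 2 = -2; -2 > 0 — FAILS

The relation fails at x = 0, so x = 0 is a counterexample.

Answer: No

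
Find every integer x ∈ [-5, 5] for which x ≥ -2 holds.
Holds for: {-2, -1, 0, 1, 2, 3, 4, 5}
Fails for: {-5, -4, -3}

Answer: {-2, -1, 0, 1, 2, 3, 4, 5}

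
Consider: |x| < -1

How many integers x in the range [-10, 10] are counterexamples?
Counterexamples in [-10, 10]: {-10, -9, -8, -7, -6, -5, -4, -3, -2, -1, 0, 1, 2, 3, 4, 5, 6, 7, 8, 9, 10}.

Counting them gives 21 values.

Answer: 21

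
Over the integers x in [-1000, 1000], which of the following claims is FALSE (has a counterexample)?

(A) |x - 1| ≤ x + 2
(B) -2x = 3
(A) x = -1: LHS = |(-1) - 1| = |-2| = 2, RHS = (-1) + 2 = 1; 2 ≤ 1 — FAILS
(B) x = 0: LHS = -2·0 = 0; 0 = 3 — FAILS

Answer: Both A and B are false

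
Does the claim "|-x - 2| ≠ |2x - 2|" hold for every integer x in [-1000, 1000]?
The claim fails at x = 0:
x = 0: LHS = |-0 - 2| = |-2| = 2, RHS = |2·0 - 2| = |-2| = 2; 2 ≠ 2 — FAILS

Because a single integer refutes it, the statement is false.

Answer: False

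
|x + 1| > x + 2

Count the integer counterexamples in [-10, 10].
Counterexamples in [-10, 10]: {-1, 0, 1, 2, 3, 4, 5, 6, 7, 8, 9, 10}.

Counting them gives 12 values.

Answer: 12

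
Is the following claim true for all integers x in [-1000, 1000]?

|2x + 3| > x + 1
Over all integers in [-1000, 1000], LHS − RHS is smallest at x = -1, where it equals 1:
x = -1: LHS = |2·(-1) + 3| = |1| = 1, RHS = (-1) + 1 = 0; 1 > 0 — holds
At the ends of the range:
x = -1000: LHS = |2·(-1000) + 3| = |-1997| = 1997, RHS = (-1000) + 1 = -999; 1997 > -999 — holds
x = 1000: LHS = |2·1000 + 3| = |2003| = 2003, RHS = 1000 + 1 = 1001; 2003 > 1001 — holds
Hence LHS − RHS is never zero or negative, i.e. LHS > RHS throughout, so the relation holds for every integer in [-1000, 1000].

No counterexample exists.

Answer: True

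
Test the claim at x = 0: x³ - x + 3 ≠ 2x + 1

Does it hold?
x = 0: LHS = 0³ - 0 + 3 = 3, RHS = 2·0 + 1 = 1; 3 ≠ 1 — holds

The relation is satisfied at x = 0.

Answer: Yes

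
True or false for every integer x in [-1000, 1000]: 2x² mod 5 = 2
The claim fails at x = 0:
x = 0: LHS = (2·0²) mod 5 = 0 mod 5 = 0; 0 = 2 — FAILS

Because a single integer refutes it, the statement is false.

Answer: False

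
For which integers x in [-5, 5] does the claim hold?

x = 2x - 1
Holds for: {1}
Fails for: {-5, -4, -3, -2, -1, 0, 2, 3, 4, 5}

Answer: {1}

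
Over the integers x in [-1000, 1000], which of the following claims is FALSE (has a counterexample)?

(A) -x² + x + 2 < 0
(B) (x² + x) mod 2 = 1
(A) x = 0: LHS = -0² + 0 + 2 = 2; 2 < 0 — FAILS
(B) x = 0: LHS = (0² + 0) mod 2 = 0 mod 2 = 0; 0 = 1 — FAILS

Answer: Both A and B are false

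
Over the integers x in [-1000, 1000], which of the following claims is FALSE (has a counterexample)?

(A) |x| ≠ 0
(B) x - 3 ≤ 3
(A) x = 0: LHS = |0| = 0; 0 ≠ 0 — FAILS
(B) x = 7: LHS = 7 - 3 = 4; 4 ≤ 3 — FAILS

Answer: Both A and B are false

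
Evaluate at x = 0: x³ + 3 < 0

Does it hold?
x = 0: LHS = 0³ + 3 = 3; 3 < 0 — FAILS

The relation fails at x = 0, so x = 0 is a counterexample.

Answer: No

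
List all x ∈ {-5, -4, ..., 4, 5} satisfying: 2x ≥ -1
Holds for: {0, 1, 2, 3, 4, 5}
Fails for: {-5, -4, -3, -2, -1}

Answer: {0, 1, 2, 3, 4, 5}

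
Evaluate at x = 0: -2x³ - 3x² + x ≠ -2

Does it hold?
x = 0: LHS = -2·0³ - 3·0² + 0 = 0; 0 ≠ -2 — holds

The relation is satisfied at x = 0.

Answer: Yes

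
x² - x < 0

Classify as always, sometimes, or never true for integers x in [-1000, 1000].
Over all integers in [-1000, 1000], LHS − RHS is smallest at x = 0, where it equals 0:
x = 0: LHS = 0² - 0 = 0; 0 < 0 — FAILS
At the ends of the range:
x = -1000: LHS = (-1000)² - (-1000) = 1001000; 1001000 < 0 — FAILS
x = 1000: LHS = 1000² - 1000 = 999000; 999000 < 0 — FAILS
Hence LHS − RHS is never negative, i.e. LHS ≥ RHS throughout, so the claimed relation (<) fails for every integer in [-1000, 1000].

No integer in the range satisfies it.

Answer: Never true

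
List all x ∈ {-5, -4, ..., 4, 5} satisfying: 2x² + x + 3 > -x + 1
Over all integers in [-5, 5], LHS − RHS is smallest at x = 0, where it equals 2:
x = 0: LHS = 2·0² + 0 + 3 = 3, RHS = -0 + 1 = 1; 3 > 1 — holds
At the ends of the range:
x = -5: LHS = 2·(-5)² + (-5) + 3 = 48, RHS = -(-5) + 1 = 6; 48 > 6 — holds
x = 5: LHS = 2·5² + 5 + 3 = 58, RHS = -5 + 1 = -4; 58 > -4 — holds
Hence LHS − RHS is never zero or negative, i.e. LHS > RHS throughout, so the relation holds for every integer in [-5, 5].

Answer: All integers in [-5, 5]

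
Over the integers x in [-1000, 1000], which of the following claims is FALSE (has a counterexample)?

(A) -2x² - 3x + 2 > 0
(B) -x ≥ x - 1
(A) x = 1: LHS = -2·1² - 3·1 + 2 = -3; -3 > 0 — FAILS
(B) x = 1: RHS = 1 - 1 = 0; -1 ≥ 0 — FAILS

Answer: Both A and B are false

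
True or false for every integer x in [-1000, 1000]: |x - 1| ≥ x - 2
Over all integers in [-1000, 1000], LHS − RHS is smallest at x = 1, where it equals 1:
x = 1: LHS = |1 - 1| = |0| = 0, RHS = 1 - 2 = -1; 0 ≥ -1 — holds
At the ends of the range:
x = -1000: LHS = |(-1000) - 1| = |-1001| = 1001, RHS = (-1000) - 2 = -1002; 1001 ≥ -1002 — holds
x = 1000: LHS = |1000 - 1| = |999| = 999, RHS = 1000 - 2 = 998; 999 ≥ 998 — holds
Hence LHS − RHS is never negative, i.e. LHS ≥ RHS throughout, so the relation holds for every integer in [-1000, 1000].

No counterexample exists.

Answer: True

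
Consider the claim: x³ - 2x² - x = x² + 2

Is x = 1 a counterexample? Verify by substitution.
Substitute x = 1 into the relation:
x = 1: LHS = 1³ - 2·1² - 1 = -2, RHS = 1² + 2 = 3; -2 = 3 — FAILS

Since the claim fails at x = 1, this value is a counterexample.

Answer: Yes, x = 1 is a counterexample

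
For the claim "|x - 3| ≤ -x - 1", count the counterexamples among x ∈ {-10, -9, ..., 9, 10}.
Counterexamples in [-10, 10]: {-10, -9, -8, -7, -6, -5, -4, -3, -2, -1, 0, 1, 2, 3, 4, 5, 6, 7, 8, 9, 10}.

Counting them gives 21 values.

Answer: 21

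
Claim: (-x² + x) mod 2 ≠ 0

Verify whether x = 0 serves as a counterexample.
Substitute x = 0 into the relation:
x = 0: LHS = (-0² + 0) mod 2 = 0 mod 2 = 0; 0 ≠ 0 — FAILS

Since the claim fails at x = 0, this value is a counterexample.

Answer: Yes, x = 0 is a counterexample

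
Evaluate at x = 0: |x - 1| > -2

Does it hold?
x = 0: LHS = |0 - 1| = |-1| = 1; 1 > -2 — holds

The relation is satisfied at x = 0.

Answer: Yes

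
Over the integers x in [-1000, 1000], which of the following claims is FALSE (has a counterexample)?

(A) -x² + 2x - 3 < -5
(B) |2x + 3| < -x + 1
(A) x = 0: LHS = -0² + 2·0 - 3 = -3; -3 < -5 — FAILS
(B) x = 0: LHS = |2·0 + 3| = |3| = 3, RHS = -0 + 1 = 1; 3 < 1 — FAILS

Answer: Both A and B are false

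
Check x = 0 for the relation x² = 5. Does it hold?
x = 0: LHS = 0² = 0; 0 = 5 — FAILS

The relation fails at x = 0, so x = 0 is a counterexample.

Answer: No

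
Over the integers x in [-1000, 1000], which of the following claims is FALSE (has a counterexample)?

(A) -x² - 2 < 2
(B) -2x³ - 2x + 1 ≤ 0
(A) Over all integers in [-1000, 1000], LHS − RHS is largest at x = 0, where it equals -4:
x = 0: LHS = -0² - 2 = -2; -2 < 2 — holds
At the ends of the range:
x = -1000: LHS = -(-1000)² - 2 = -1000002; -1000002 < 2 — holds
x = 1000: LHS = -1000² - 2 = -1000002; -1000002 < 2 — holds
Hence LHS − RHS is never zero or positive, i.e. LHS < RHS throughout, so the relation holds for every integer in [-1000, 1000].

(B) x = 0: LHS = -2·0³ - 2·0 + 1 = 1; 1 ≤ 0 — FAILS

Only (B) has a counterexample.

Answer: B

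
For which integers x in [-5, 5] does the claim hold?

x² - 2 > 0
Holds for: {-5, -4, -3, -2, 2, 3, 4, 5}
Fails for: {-1, 0, 1}

Answer: {-5, -4, -3, -2, 2, 3, 4, 5}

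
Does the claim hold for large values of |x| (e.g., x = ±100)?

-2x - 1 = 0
x = 100: LHS = -2·100 - 1 = -201; -201 = 0 — FAILS
x = -100: LHS = -2·(-100) - 1 = 199; 199 = 0 — FAILS

Answer: No, fails for both x = 100 and x = -100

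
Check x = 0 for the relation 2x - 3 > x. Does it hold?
x = 0: LHS = 2·0 - 3 = -3; -3 > 0 — FAILS

The relation fails at x = 0, so x = 0 is a counterexample.

Answer: No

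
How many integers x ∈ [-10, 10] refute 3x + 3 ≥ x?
Counterexamples in [-10, 10]: {-10, -9, -8, -7, -6, -5, -4, -3, -2}.

Counting them gives 9 values.

Answer: 9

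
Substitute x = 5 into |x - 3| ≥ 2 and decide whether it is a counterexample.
Substitute x = 5 into the relation:
x = 5: LHS = |5 - 3| = |2| = 2; 2 ≥ 2 — holds

The claim holds here, so x = 5 is not a counterexample. (A counterexample exists elsewhere, e.g. x = 2.)

Answer: No, x = 5 is not a counterexample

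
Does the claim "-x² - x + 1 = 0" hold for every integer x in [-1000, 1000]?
The claim fails at x = 0:
x = 0: LHS = -0² - 0 + 1 = 1; 1 = 0 — FAILS

Because a single integer refutes it, the statement is false.

Answer: False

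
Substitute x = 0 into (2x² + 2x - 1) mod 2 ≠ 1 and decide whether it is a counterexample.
Substitute x = 0 into the relation:
x = 0: LHS = (2·0² + 2·0 - 1) mod 2 = (-1) mod 2 = 1; 1 ≠ 1 — FAILS

Since the claim fails at x = 0, this value is a counterexample.

Answer: Yes, x = 0 is a counterexample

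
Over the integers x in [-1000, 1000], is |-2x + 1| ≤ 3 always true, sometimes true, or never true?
Holds at x = 0: LHS = |-2·0 + 1| = |1| = 1; 1 ≤ 3 — holds
Fails at x = -2: LHS = |-2·(-2) + 1| = |5| = 5; 5 ≤ 3 — FAILS
It is satisfied by some integers in the range but not all.

Answer: Sometimes true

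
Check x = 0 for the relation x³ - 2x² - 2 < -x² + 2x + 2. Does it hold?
x = 0: LHS = 0³ - 2·0² - 2 = -2, RHS = -0² + 2·0 + 2 = 2; -2 < 2 — holds

The relation is satisfied at x = 0.

Answer: Yes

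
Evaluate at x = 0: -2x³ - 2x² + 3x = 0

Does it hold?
x = 0: LHS = -2·0³ - 2·0² + 3·0 = 0; 0 = 0 — holds

The relation is satisfied at x = 0.

Answer: Yes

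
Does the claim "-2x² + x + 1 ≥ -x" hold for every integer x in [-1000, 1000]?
The claim fails at x = -1:
x = -1: LHS = -2·(-1)² + (-1) + 1 = -2, RHS = -(-1) = 1; -2 ≥ 1 — FAILS

Because a single integer refutes it, the statement is false.

Answer: False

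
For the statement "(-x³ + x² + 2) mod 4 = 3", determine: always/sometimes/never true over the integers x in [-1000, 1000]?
For a polynomial with integer coefficients, its value mod 4 depends only on x mod 4, so it suffices to check one representative of each residue class, x = 0, 1, 2, 3:
x = 0: LHS = (-0³ + 0² + 2) mod 4 = 2 mod 4 = 2; 2 = 3 — FAILS
x = 1: LHS = (-1³ + 1² + 2) mod 4 = 2 mod 4 = 2; 2 = 3 — FAILS
x = 2: LHS = (-2³ + 2² + 2) mod 4 = (-2) mod 4 = 2; 2 = 3 — FAILS
x = 3: LHS = (-3³ + 3² + 2) mod 4 = (-16) mod 4 = 0; 0 = 3 — FAILS
The relation fails in every residue class, so the claimed relation (=) fails for every integer in [-1000, 1000].

No integer in the range satisfies it.

Answer: Never true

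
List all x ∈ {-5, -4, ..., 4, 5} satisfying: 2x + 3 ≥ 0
Holds for: {-1, 0, 1, 2, 3, 4, 5}
Fails for: {-5, -4, -3, -2}

Answer: {-1, 0, 1, 2, 3, 4, 5}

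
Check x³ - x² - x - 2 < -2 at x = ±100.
x = 100: LHS = 100³ - 100² - 100 - 2 = 989898; 989898 < -2 — FAILS
x = -100: LHS = (-100)³ - (-100)² - (-100) - 2 = -1009902; -1009902 < -2 — holds

Answer: Partially: fails for x = 100, holds for x = -100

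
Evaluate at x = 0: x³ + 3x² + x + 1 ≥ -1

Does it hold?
x = 0: LHS = 0³ + 3·0² + 0 + 1 = 1; 1 ≥ -1 — holds

The relation is satisfied at x = 0.

Answer: Yes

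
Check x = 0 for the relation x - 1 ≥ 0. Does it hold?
x = 0: LHS = 0 - 1 = -1; -1 ≥ 0 — FAILS

The relation fails at x = 0, so x = 0 is a counterexample.

Answer: No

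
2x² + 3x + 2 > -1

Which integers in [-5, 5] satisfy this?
Over all integers in [-5, 5], LHS − RHS is smallest at x = -1, where it equals 2:
x = -1: LHS = 2·(-1)² + 3·(-1) + 2 = 1; 1 > -1 — holds
At the ends of the range:
x = -5: LHS = 2·(-5)² + 3·(-5) + 2 = 37; 37 > -1 — holds
x = 5: LHS = 2·5² + 3·5 + 2 = 67; 67 > -1 — holds
Hence LHS − RHS is never zero or negative, i.e. LHS > RHS throughout, so the relation holds for every integer in [-5, 5].

Answer: All integers in [-5, 5]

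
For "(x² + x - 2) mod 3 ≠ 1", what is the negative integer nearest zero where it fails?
Testing negative integers from -1 downward:
x = -1: LHS = ((-1)² + (-1) - 2) mod 3 = (-2) mod 3 = 1; 1 ≠ 1 — FAILS  ← closest negative counterexample to 0

Answer: x = -1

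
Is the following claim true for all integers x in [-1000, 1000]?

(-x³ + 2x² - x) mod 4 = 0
The claim fails at x = 2:
x = 2: LHS = (-2³ + 2·2² - 2) mod 4 = (-2) mod 4 = 2; 2 = 0 — FAILS

Because a single integer refutes it, the statement is false.

Answer: False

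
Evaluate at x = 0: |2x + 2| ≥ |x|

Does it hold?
x = 0: LHS = |2·0 + 2| = |2| = 2, RHS = |0| = 0; 2 ≥ 0 — holds

The relation is satisfied at x = 0.

Answer: Yes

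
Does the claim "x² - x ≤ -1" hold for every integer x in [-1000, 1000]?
The claim fails at x = 0:
x = 0: LHS = 0² - 0 = 0; 0 ≤ -1 — FAILS

Because a single integer refutes it, the statement is false.

Answer: False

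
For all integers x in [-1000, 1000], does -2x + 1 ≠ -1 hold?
The claim fails at x = 1:
x = 1: LHS = -2·1 + 1 = -1; -1 ≠ -1 — FAILS

Because a single integer refutes it, the statement is false.

Answer: False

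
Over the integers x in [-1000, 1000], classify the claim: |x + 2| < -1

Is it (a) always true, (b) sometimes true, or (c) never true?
An absolute value is never negative, so the left side is ≥ 0 for every x, while the right side is -1. Tightest case in [-1000, 1000] is x = -2:
x = -2: LHS = |(-2) + 2| = |0| = 0; 0 < -1 — FAILS
Hence LHS − RHS is never negative, i.e. LHS ≥ RHS throughout, so the claimed relation (<) fails for every integer in [-1000, 1000].

No integer in the range satisfies it.

Answer: Never true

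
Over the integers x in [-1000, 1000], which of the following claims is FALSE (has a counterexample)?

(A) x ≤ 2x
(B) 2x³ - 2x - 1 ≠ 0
(A) x = -1: RHS = 2·(-1) = -2; -1 ≤ -2 — FAILS

(B) Track d = LHS − RHS over the integers in [-1000, 1000]. Equality would need d = 0, but d changes sign only between consecutive integers, jumping over 0:
x = 1: LHS = 2·1³ - 2·1 - 1 = -1; -1 ≠ 0 — holds  (d = -1)
x = 2: LHS = 2·2³ - 2·2 - 1 = 11; 11 ≠ 0 — holds  (d = 11)
Away from these crossings d keeps a constant sign, and checking every integer in [-1000, 1000] confirms d ≠ 0 throughout. Hence the two sides are never equal, so the relation holds for every integer in [-1000, 1000].

Only (A) has a counterexample.

Answer: A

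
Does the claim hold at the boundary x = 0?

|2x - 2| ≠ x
x = 0: LHS = |2·0 - 2| = |-2| = 2; 2 ≠ 0 — holds

The relation is satisfied at x = 0.

Answer: Yes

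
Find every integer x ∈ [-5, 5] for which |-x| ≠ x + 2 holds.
Holds for: {-5, -4, -3, -2, 0, 1, 2, 3, 4, 5}
Fails for: {-1}

Answer: {-5, -4, -3, -2, 0, 1, 2, 3, 4, 5}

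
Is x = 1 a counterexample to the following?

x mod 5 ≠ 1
Substitute x = 1 into the relation:
x = 1: LHS = 1 mod 5 = 1; 1 ≠ 1 — FAILS

Since the claim fails at x = 1, this value is a counterexample.

Answer: Yes, x = 1 is a counterexample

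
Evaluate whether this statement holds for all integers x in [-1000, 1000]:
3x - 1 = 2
The claim fails at x = 0:
x = 0: LHS = 3·0 - 1 = -1; -1 = 2 — FAILS

Because a single integer refutes it, the statement is false.

Answer: False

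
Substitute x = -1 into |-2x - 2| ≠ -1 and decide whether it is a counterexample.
Substitute x = -1 into the relation:
x = -1: LHS = |-2·(-1) - 2| = |0| = 0; 0 ≠ -1 — holds

The relation holds at x = -1, so it is not a counterexample.

Answer: No, x = -1 is not a counterexample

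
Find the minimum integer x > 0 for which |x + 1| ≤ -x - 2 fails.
Testing positive integers:
x = 1: LHS = |1 + 1| = |2| = 2, RHS = -1 - 2 = -3; 2 ≤ -3 — FAILS  ← smallest positive counterexample

Answer: x = 1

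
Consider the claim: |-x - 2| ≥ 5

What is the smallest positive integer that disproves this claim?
Testing positive integers:
x = 1: LHS = |-1 - 2| = |-3| = 3; 3 ≥ 5 — FAILS  ← smallest positive counterexample

Answer: x = 1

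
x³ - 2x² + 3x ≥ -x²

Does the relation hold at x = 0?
x = 0: LHS = 0³ - 2·0² + 3·0 = 0, RHS = -0² = 0; 0 ≥ 0 — holds

The relation is satisfied at x = 0.

Answer: Yes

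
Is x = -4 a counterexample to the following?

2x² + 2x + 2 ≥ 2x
Substitute x = -4 into the relation:
x = -4: LHS = 2·(-4)² + 2·(-4) + 2 = 26, RHS = 2·(-4) = -8; 26 ≥ -8 — holds

The relation holds at x = -4, so it is not a counterexample.

Answer: No, x = -4 is not a counterexample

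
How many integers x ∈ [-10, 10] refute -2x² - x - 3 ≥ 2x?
Counterexamples in [-10, 10]: {-10, -9, -8, -7, -6, -5, -4, -3, -2, -1, 0, 1, 2, 3, 4, 5, 6, 7, 8, 9, 10}.

Counting them gives 21 values.

Answer: 21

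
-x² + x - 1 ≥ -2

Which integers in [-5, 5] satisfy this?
Holds for: {0, 1}
Fails for: {-5, -4, -3, -2, -1, 2, 3, 4, 5}

Answer: {0, 1}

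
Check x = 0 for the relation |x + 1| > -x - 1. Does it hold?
x = 0: LHS = |0 + 1| = |1| = 1, RHS = -0 - 1 = -1; 1 > -1 — holds

The relation is satisfied at x = 0.

Answer: Yes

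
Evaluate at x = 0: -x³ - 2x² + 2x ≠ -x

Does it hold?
x = 0: LHS = -0³ - 2·0² + 2·0 = 0, RHS = -0 = 0; 0 ≠ 0 — FAILS

The relation fails at x = 0, so x = 0 is a counterexample.

Answer: No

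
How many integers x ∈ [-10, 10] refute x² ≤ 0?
Counterexamples in [-10, 10]: {-10, -9, -8, -7, -6, -5, -4, -3, -2, -1, 1, 2, 3, 4, 5, 6, 7, 8, 9, 10}.

Counting them gives 20 values.

Answer: 20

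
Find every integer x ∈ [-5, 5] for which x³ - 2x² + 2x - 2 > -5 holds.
Holds for: {0, 1, 2, 3, 4, 5}
Fails for: {-5, -4, -3, -2, -1}

Answer: {0, 1, 2, 3, 4, 5}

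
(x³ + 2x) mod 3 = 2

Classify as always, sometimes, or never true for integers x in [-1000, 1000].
For a polynomial with integer coefficients, its value mod 3 depends only on x mod 3, so it suffices to check one representative of each residue class, x = 0, 1, 2:
x = 0: LHS = (0³ + 2·0) mod 3 = 0 mod 3 = 0; 0 = 2 — FAILS
x = 1: LHS = (1³ + 2·1) mod 3 = 3 mod 3 = 0; 0 = 2 — FAILS
x = 2: LHS = (2³ + 2·2) mod 3 = 12 mod 3 = 0; 0 = 2 — FAILS
The relation fails in every residue class, so the claimed relation (=) fails for every integer in [-1000, 1000].

No integer in the range satisfies it.

Answer: Never true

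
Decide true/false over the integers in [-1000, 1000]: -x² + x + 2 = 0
The claim fails at x = 0:
x = 0: LHS = -0² + 0 + 2 = 2; 2 = 0 — FAILS

Because a single integer refutes it, the statement is false.

Answer: False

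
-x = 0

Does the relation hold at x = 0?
x = 0: LHS = -0 = 0; 0 = 0 — holds

The relation is satisfied at x = 0.

Answer: Yes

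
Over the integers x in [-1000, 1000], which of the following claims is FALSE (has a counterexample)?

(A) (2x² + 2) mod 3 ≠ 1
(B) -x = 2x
(A) x = 1: LHS = (2·1² + 2) mod 3 = 4 mod 3 = 1; 1 ≠ 1 — FAILS
(B) x = 1: RHS = 2·1 = 2; -1 = 2 — FAILS

Answer: Both A and B are false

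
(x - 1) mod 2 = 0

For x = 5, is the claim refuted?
Substitute x = 5 into the relation:
x = 5: LHS = (5 - 1) mod 2 = 4 mod 2 = 0; 0 = 0 — holds

The claim holds here, so x = 5 is not a counterexample. (A counterexample exists elsewhere, e.g. x = 0.)

Answer: No, x = 5 is not a counterexample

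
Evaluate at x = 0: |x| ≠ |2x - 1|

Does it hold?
x = 0: LHS = |0| = 0, RHS = |2·0 - 1| = |-1| = 1; 0 ≠ 1 — holds

The relation is satisfied at x = 0.

Answer: Yes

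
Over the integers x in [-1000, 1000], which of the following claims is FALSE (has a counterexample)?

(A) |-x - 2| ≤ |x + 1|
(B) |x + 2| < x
(A) x = 0: LHS = |-0 - 2| = |-2| = 2, RHS = |0 + 1| = |1| = 1; 2 ≤ 1 — FAILS
(B) x = 0: LHS = |0 + 2| = |2| = 2; 2 < 0 — FAILS

Answer: Both A and B are false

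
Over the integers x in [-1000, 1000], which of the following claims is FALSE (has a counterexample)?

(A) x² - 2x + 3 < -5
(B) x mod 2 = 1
(A) x = 0: LHS = 0² - 2·0 + 3 = 3; 3 < -5 — FAILS
(B) x = 0: LHS = 0 mod 2 = 0; 0 = 1 — FAILS

Answer: Both A and B are false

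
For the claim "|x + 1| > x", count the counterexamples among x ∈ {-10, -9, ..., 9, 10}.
Over all integers in [-10, 10], LHS − RHS is smallest at x = 0, where it equals 1:
x = 0: LHS = |0 + 1| = |1| = 1; 1 > 0 — holds
At the ends of the range:
x = -10: LHS = |(-10) + 1| = |-9| = 9; 9 > -10 — holds
x = 10: LHS = |10 + 1| = |11| = 11; 11 > 10 — holds
Hence LHS − RHS is never zero or negative, i.e. LHS > RHS throughout, so the relation holds for every integer in [-10, 10].

No counterexample appears in that range.

Answer: 0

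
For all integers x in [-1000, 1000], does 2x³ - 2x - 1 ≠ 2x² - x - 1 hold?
The claim fails at x = 0:
x = 0: LHS = 2·0³ - 2·0 - 1 = -1, RHS = 2·0² - 0 - 1 = -1; -1 ≠ -1 — FAILS

Because a single integer refutes it, the statement is false.

Answer: False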